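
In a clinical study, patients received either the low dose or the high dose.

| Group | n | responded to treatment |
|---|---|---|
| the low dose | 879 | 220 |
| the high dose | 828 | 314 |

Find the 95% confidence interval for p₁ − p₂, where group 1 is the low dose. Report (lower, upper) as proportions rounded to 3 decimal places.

First, p̂₁ = 220/879 = 0.2503; p̂₂ = 314/828 = 0.3792.
The two standard errors are √(0.2503×0.7497/879) = 0.01461 and √(0.3792×0.6208/828) = 0.01686.
Because the samples are independent, SE_diff = √(0.01461² + 0.01686²) = 0.02231.
Using z* = 1.960 for 95%, ME = 1.960 × 0.02231 = 0.04373.
p̂₁ − p̂₂ = -0.1289; interval -0.1289 ± 0.04373 gives (-0.173, -0.085).

(-0.173, -0.085)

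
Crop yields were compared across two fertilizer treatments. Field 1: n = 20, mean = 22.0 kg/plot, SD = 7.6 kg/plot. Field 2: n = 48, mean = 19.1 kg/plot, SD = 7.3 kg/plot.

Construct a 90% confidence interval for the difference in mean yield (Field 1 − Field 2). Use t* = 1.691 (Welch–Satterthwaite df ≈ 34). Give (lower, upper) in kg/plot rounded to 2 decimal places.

Standard errors of each mean: 7.6/√20 = 1.6994 and 7.3/√48 = 1.0537.
SE(x̄₁ − x̄₂) = √(1.6994² + 1.0537²) = 1.9996 for independent samples with unequal variances.
With t* = 1.691, the margin is 1.691 × 1.9996 = 3.3813.
x̄₁ − x̄₂ = 22.0 − 19.1 = 2.9000; the interval is 2.9000 ± 3.3813 = (-0.48, 6.28).

(-0.48, 6.28)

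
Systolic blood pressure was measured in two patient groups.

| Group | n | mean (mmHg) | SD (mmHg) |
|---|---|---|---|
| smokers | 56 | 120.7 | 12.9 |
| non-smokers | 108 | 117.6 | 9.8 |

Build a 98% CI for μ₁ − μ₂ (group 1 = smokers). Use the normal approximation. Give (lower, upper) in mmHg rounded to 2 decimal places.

Standard errors of each mean: 12.9/√56 = 1.7238 and 9.8/√108 = 0.9430.
SE(x̄₁ − x̄₂) = √(1.7238² + 0.9430²) = 1.9649 for independent samples with unequal variances.
With z* = 2.326, the margin is 2.326 × 1.9649 = 4.5704.
x̄₁ − x̄₂ = 120.7 − 117.6 = 3.1000; the interval is 3.1000 ± 4.5704 = (-1.47, 7.67).

(-1.47, 7.67)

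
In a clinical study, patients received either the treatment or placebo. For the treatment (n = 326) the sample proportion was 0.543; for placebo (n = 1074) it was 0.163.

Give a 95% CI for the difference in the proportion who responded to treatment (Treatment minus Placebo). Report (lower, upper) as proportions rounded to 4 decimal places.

(0.3216, 0.4384)

Each SE is √(p̂(1−p̂)/n): √(0.5430·0.4570/326) = 0.02759 and √(0.1630·0.8370/1074) = 0.01127.
SE(p̂₁ − p̂₂) = √(SE₁² + SE₂²) = √(0.0007612081 + 0.0001270129) = 0.02980, since the two samples are independent.
At 95% confidence z* = 1.960; margin = 1.960 × 0.02980 = 0.05841.
The difference is 0.5430 − 0.1630 = 0.3800, so the interval is 0.3800 ± 0.05841 = (0.3216, 0.4384).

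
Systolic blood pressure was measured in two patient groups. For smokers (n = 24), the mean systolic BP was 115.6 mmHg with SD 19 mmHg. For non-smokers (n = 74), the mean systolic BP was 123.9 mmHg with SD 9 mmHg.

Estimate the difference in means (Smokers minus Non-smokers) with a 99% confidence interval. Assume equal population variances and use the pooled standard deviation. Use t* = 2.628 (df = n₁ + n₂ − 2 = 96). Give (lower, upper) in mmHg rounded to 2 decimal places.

Pooled variance s_p² = [23·19² + 73·9²] / (24+74−2) = 148.0833, so s_p = 12.1689.
SE_diff = s_p·√(1/n₁ + 1/n₂) = 12.1689·√(1/24 + 1/74) = 2.8585.
t* = 2.628; margin = 2.628 × 2.8585 = 7.5121.
Difference = 115.6 − 123.9 = -8.3000.
-8.3000 ± 7.5121 → (-15.81, -0.79).

(-15.81, -0.79)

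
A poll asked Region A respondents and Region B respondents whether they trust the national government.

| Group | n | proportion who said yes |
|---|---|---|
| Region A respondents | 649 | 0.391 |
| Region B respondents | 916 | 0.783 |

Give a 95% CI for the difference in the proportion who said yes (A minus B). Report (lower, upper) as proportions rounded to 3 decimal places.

SE₁ = √(p̂₁(1−p̂₁)/n₁) = √(0.3910·0.6090/649) = 0.01915; SE₂ = √(0.7830·0.2170/916) = 0.01362.
Independent samples: SE of the difference = √(SE₁² + SE₂²) = √(0.0003667225 + 0.0001855044) = 0.02350.
z* for 95% confidence is 1.960, so the margin of error is 1.960 × 0.02350 = 0.04606.
Point estimate p̂₁ − p̂₂ = 0.3910 − 0.7830 = -0.3920.
-0.3920 ± 0.04606 → (-0.438, -0.346).

(-0.438, -0.346)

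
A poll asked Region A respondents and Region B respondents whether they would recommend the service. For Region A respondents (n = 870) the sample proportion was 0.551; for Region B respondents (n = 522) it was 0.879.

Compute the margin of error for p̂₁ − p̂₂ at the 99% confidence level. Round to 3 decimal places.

0.057

Each SE is √(p̂(1−p̂)/n): √(0.5510·0.4490/870) = 0.01686 and √(0.8790·0.1210/522) = 0.01427.
SE(p̂₁ − p̂₂) = √(SE₁² + SE₂²) = √(0.0002842596 + 0.0002036329) = 0.02209, since the two samples are independent.
At 99% confidence z* = 2.576; margin = 2.576 × 0.02209 = 0.05690.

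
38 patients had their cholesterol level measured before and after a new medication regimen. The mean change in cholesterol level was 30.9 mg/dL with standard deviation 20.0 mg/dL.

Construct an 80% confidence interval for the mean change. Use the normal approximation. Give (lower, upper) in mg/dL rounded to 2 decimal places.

Paired design: SE = s_d/√n = 20.0/√38 = 3.2444.
z* = 1.282; margin of error = 1.282 × 3.2444 = 4.1593.
30.9 ± 4.1593 → (26.74, 35.06).

(26.74, 35.06)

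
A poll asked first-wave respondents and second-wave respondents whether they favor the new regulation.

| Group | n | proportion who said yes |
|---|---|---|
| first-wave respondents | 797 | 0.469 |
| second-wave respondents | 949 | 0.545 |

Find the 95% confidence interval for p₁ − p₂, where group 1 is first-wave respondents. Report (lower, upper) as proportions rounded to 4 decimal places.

The two standard errors are √(0.4690×0.5310/797) = 0.01768 and √(0.5450×0.4550/949) = 0.01616.
Because the samples are independent, SE_diff = √(0.01768² + 0.01616²) = 0.02395.
Using z* = 1.960 for 95%, ME = 1.960 × 0.02395 = 0.04694.
p̂₁ − p̂₂ = -0.0760; interval -0.0760 ± 0.04694 gives (-0.1229, -0.0291).

(-0.1229, -0.0291)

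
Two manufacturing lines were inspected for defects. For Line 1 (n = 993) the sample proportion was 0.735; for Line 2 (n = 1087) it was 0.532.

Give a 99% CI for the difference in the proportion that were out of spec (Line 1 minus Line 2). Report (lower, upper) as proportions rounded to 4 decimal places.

SE₁ = √(p̂₁(1−p̂₁)/n₁) = √(0.7350·0.2650/993) = 0.01401; SE₂ = √(0.5320·0.4680/1087) = 0.01513.
Independent samples: SE of the difference = √(SE₁² + SE₂²) = √(0.0001962801 + 0.0002289169) = 0.02062.
z* for 99% confidence is 2.576, so the margin of error is 2.576 × 0.02062 = 0.05312.
Point estimate p̂₁ − p̂₂ = 0.7350 − 0.5320 = 0.2030.
0.2030 ± 0.05312 → (0.1499, 0.2561).

(0.1499, 0.2561)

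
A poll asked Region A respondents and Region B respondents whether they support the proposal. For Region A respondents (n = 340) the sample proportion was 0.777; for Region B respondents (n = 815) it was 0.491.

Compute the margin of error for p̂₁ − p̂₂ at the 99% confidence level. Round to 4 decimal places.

0.0736

SE₁ = √(p̂₁(1−p̂₁)/n₁) = √(0.7770·0.2230/340) = 0.02257; SE₂ = √(0.4910·0.5090/815) = 0.01751.
Independent samples: SE of the difference = √(SE₁² + SE₂²) = √(0.0005094049 + 0.0003066001) = 0.02857.
z* for 99% confidence is 2.576, so the margin of error is 2.576 × 0.02857 = 0.07360.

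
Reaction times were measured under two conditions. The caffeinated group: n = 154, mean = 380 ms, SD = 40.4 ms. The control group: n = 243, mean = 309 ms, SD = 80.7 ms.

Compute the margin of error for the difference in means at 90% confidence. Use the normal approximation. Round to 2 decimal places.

Per-group SEs: s₁/√n₁ = 40.4/√154 = 3.2555, s₂/√n₂ = 80.7/√243 = 5.1769.
Unpooled SE of the difference: √(10.59828025 + 26.80029361) = 6.1154.
Margin of error = z* · SE = 1.645 × 6.1154 = 10.0598.

10.06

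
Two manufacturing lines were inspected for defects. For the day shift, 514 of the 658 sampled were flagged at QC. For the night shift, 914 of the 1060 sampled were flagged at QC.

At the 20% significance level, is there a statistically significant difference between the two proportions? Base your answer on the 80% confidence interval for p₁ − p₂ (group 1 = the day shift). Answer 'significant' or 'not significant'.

First, p̂₁ = 514/658 = 0.7812; p̂₂ = 914/1060 = 0.8623.
The two standard errors are √(0.7812×0.2188/658) = 0.01612 and √(0.8623×0.1377/1060) = 0.01058.
Because the samples are independent, SE_diff = √(0.01612² + 0.01058²) = 0.01928.
Using z* = 1.282 for 80%, ME = 1.282 × 0.01928 = 0.02472.
p̂₁ − p̂₂ = -0.0811; interval -0.0811 ± 0.02472 gives (-0.10582, -0.05638).
The interval (-0.10582, -0.05638) does not contain 0, so the difference is significant.

significant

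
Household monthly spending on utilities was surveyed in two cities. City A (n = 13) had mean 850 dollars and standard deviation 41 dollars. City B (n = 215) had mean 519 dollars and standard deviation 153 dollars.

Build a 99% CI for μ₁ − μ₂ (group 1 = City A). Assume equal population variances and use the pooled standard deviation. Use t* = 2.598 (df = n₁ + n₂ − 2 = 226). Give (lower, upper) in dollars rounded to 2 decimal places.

(220.30, 441.70)

Pooled variance s_p² = [12·41² + 214·153²] / (13+215−2) = 22255.3009, so s_p = 149.1821.
SE_diff = s_p·√(1/n₁ + 1/n₂) = 149.1821·√(1/13 + 1/215) = 42.6082.
t* = 2.598; margin = 2.598 × 42.6082 = 110.6961.
Difference = 850 − 519 = 331.0000.
331.0000 ± 110.6961 → (220.30, 441.70).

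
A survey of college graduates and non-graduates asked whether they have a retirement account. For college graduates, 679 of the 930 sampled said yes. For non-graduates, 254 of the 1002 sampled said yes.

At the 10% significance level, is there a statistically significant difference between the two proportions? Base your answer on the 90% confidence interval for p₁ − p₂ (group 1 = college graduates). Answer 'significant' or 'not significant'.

significant

p̂₁ = 679/930 = 0.7301 and p̂₂ = 254/1002 = 0.2535.
SE₁ = √(p̂₁(1−p̂₁)/n₁) = √(0.7301·0.2699/930) = 0.01456; SE₂ = √(0.2535·0.7465/1002) = 0.01374.
Independent samples: SE of the difference = √(SE₁² + SE₂²) = √(0.0002119936 + 0.0001887876) = 0.02002.
z* for 90% confidence is 1.645, so the margin of error is 1.645 × 0.02002 = 0.03293.
Point estimate p̂₁ − p̂₂ = 0.7301 − 0.2535 = 0.4766.
0.4766 ± 0.03293 → (0.44367, 0.50953).
The interval (0.44367, 0.50953) does not contain 0, so the difference is significant.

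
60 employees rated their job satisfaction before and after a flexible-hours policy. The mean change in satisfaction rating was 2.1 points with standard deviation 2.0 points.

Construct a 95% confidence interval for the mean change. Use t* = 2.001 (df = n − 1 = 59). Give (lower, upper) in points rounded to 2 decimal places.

Paired design: SE = s_d/√n = 2.0/√60 = 0.2582.
t* = 2.001; margin of error = 2.001 × 0.2582 = 0.5167.
2.1 ± 0.5167 → (1.58, 2.62).

(1.58, 2.62)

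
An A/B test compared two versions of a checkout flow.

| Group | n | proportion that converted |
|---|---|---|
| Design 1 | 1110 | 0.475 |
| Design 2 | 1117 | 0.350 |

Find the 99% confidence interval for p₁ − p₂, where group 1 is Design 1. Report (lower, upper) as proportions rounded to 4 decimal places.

(0.0717, 0.1783)

SE₁ = √(p̂₁(1−p̂₁)/n₁) = √(0.4750·0.5250/1110) = 0.01499; SE₂ = √(0.3500·0.6500/1117) = 0.01427.
Independent samples: SE of the difference = √(SE₁² + SE₂²) = √(0.0002247001 + 0.0002036329) = 0.02070.
z* for 99% confidence is 2.576, so the margin of error is 2.576 × 0.02070 = 0.05332.
Point estimate p̂₁ − p̂₂ = 0.4750 − 0.3500 = 0.1250.
0.1250 ± 0.05332 → (0.0717, 0.1783).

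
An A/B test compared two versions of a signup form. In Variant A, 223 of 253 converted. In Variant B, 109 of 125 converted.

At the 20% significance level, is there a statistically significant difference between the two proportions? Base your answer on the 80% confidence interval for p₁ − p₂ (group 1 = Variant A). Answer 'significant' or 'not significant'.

not significant

First, p̂₁ = 223/253 = 0.8814; p̂₂ = 109/125 = 0.8720.
The two standard errors are √(0.8814×0.1186/253) = 0.02033 and √(0.8720×0.1280/125) = 0.02988.
Because the samples are independent, SE_diff = √(0.02033² + 0.02988²) = 0.03614.
Using z* = 1.282 for 80%, ME = 1.282 × 0.03614 = 0.04633.
p̂₁ − p̂₂ = 0.0094; interval 0.0094 ± 0.04633 gives (-0.03693, 0.05573).
The interval (-0.03693, 0.05573) contains 0, so the difference is not significant.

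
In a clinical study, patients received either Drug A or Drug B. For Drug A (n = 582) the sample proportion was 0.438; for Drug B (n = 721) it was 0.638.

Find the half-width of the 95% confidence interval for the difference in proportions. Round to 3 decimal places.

0.053

Each SE is √(p̂(1−p̂)/n): √(0.4380·0.5620/582) = 0.02057 and √(0.6380·0.3620/721) = 0.01790.
SE(p̂₁ − p̂₂) = √(SE₁² + SE₂²) = √(0.0004231249 + 0.00032041) = 0.02727, since the two samples are independent.
At 95% confidence z* = 1.960; margin = 1.960 × 0.02727 = 0.05345.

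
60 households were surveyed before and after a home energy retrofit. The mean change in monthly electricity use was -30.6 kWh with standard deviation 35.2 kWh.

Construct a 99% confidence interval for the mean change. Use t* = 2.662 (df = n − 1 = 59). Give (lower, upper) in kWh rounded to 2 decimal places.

(-42.70, -18.50)

This is a matched-pairs design, so SE = s_d/√n = 35.2/√60 = 4.5443.
Margin = 2.662 × 4.5443 = 12.0969; the interval is -30.6 ± 12.0969 = (-42.70, -18.50).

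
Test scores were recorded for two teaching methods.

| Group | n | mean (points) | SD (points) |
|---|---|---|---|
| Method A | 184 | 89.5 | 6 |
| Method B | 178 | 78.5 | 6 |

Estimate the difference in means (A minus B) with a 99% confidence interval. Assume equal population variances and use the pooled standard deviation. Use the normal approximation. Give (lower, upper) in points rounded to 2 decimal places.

s_p = √[((n₁−1)s₁² + (n₂−1)s₂²)/(n₁+n₂−2)] = √[(183·6² + 177·6²)/360] = 6.0000.
SE = 6.0000·√(1/184 + 1/178) = 0.6308.
With z* = 2.576, margin = 2.576 × 0.6308 = 1.6249.
x̄₁ − x̄₂ = 89.5 − 78.5 = 11.0000; interval 11.0000 ± 1.6249 = (9.38, 12.62).

(9.38, 12.62)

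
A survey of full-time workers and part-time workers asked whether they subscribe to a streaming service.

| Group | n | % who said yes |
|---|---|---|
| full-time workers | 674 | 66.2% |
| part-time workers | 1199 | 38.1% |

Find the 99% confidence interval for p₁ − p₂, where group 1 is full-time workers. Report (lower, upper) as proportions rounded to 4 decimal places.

(0.2218, 0.3402)

SE₁ = √(p̂₁(1−p̂₁)/n₁) = √(0.6620·0.3380/674) = 0.01822; SE₂ = √(0.3810·0.6190/1199) = 0.01402.
Independent samples: SE of the difference = √(SE₁² + SE₂²) = √(0.0003319684 + 0.0001965604) = 0.02299.
z* for 99% confidence is 2.576, so the margin of error is 2.576 × 0.02299 = 0.05922.
Point estimate p̂₁ − p̂₂ = 0.6620 − 0.3810 = 0.2810.
0.2810 ± 0.05922 → (0.2218, 0.3402).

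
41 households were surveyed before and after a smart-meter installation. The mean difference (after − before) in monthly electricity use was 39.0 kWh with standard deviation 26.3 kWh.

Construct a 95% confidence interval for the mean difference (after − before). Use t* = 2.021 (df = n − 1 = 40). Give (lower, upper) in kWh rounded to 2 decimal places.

This is a matched-pairs design, so SE = s_d/√n = 26.3/√41 = 4.1074.
Margin = 2.021 × 4.1074 = 8.3011; the interval is 39.0 ± 8.3011 = (30.70, 47.30).

(30.70, 47.30)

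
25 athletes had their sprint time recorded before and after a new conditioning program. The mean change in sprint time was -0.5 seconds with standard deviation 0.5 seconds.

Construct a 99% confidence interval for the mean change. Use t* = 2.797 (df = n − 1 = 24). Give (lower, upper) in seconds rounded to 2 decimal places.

(-0.78, -0.22)

This is a matched-pairs design, so SE = s_d/√n = 0.5/√25 = 0.1000.
Margin = 2.797 × 0.1000 = 0.2797; the interval is -0.5 ± 0.2797 = (-0.78, -0.22).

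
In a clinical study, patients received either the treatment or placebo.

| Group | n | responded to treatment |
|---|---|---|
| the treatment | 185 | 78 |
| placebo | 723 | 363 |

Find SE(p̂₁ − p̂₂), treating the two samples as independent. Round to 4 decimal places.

0.0408

Sample proportions: 78/185 = 0.4216, 363/723 = 0.5021.
Each SE is √(p̂(1−p̂)/n): √(0.4216·0.5784/185) = 0.03631 and √(0.5021·0.4979/723) = 0.01860.
SE(p̂₁ − p̂₂) = √(SE₁² + SE₂²) = √(0.0013184161 + 0.00034596) = 0.04080, since the two samples are independent.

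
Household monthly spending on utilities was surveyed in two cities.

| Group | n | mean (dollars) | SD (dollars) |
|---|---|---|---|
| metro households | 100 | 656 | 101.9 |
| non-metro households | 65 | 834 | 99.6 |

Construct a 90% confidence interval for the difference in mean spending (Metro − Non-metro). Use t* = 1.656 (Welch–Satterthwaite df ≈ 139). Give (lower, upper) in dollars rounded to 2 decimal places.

Per-group SEs: s₁/√n₁ = 101.9/√100 = 10.1900, s₂/√n₂ = 99.6/√65 = 12.3539.
Unpooled SE of the difference: √(103.8361 + 152.61884521) = 16.0142.
Margin of error = t* · SE = 1.656 × 16.0142 = 26.5195.
x̄₁ − x̄₂ = 656 − 834 = -178.0000.
CI: -178.0000 ± 26.5195 = (-204.52, -151.48).

(-204.52, -151.48)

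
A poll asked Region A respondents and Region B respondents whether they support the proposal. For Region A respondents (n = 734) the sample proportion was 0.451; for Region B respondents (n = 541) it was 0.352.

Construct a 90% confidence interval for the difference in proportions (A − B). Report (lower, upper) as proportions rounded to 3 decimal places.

Each SE is √(p̂(1−p̂)/n): √(0.4510·0.5490/734) = 0.01837 and √(0.3520·0.6480/541) = 0.02053.
SE(p̂₁ − p̂₂) = √(SE₁² + SE₂²) = √(0.0003374569 + 0.0004214809) = 0.02755, since the two samples are independent.
At 90% confidence z* = 1.645; margin = 1.645 × 0.02755 = 0.04532.
The difference is 0.4510 − 0.3520 = 0.0990, so the interval is 0.0990 ± 0.04532 = (0.054, 0.144).

(0.054, 0.144)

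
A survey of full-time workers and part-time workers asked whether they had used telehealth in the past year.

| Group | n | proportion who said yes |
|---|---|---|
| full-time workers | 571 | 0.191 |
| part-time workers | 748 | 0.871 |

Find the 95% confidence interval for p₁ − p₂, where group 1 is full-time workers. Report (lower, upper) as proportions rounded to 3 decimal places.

(-0.720, -0.640)

Each SE is √(p̂(1−p̂)/n): √(0.1910·0.8090/571) = 0.01645 and √(0.8710·0.1290/748) = 0.01226.
SE(p̂₁ − p̂₂) = √(SE₁² + SE₂²) = √(0.0002706025 + 0.0001503076) = 0.02052, since the two samples are independent.
At 95% confidence z* = 1.960; margin = 1.960 × 0.02052 = 0.04022.
The difference is 0.1910 − 0.8710 = -0.6800, so the interval is -0.6800 ± 0.04022 = (-0.720, -0.640).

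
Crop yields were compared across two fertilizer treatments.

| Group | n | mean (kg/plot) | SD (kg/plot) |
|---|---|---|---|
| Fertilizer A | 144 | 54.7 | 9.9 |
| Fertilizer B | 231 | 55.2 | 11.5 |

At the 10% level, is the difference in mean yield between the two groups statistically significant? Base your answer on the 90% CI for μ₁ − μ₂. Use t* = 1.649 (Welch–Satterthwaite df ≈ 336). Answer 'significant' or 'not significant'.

Per-group SEs: s₁/√n₁ = 9.9/√144 = 0.8250, s₂/√n₂ = 11.5/√231 = 0.7566.
Unpooled SE of the difference: √(0.680625 + 0.57244356) = 1.1194.
Margin of error = t* · SE = 1.649 × 1.1194 = 1.8459.
x̄₁ − x̄₂ = 54.7 − 55.2 = -0.5000.
CI: -0.5000 ± 1.8459 = (-2.3459, 1.3459).
The interval (-2.3459, 1.3459) contains 0, so the difference is not significant.

not significant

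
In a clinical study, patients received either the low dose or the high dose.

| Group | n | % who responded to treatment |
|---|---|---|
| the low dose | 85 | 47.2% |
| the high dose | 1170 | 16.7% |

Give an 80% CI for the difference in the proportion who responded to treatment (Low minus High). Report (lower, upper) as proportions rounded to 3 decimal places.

SE₁ = √(p̂₁(1−p̂₁)/n₁) = √(0.4720·0.5280/85) = 0.05415; SE₂ = √(0.1670·0.8330/1170) = 0.01090.
Independent samples: SE of the difference = √(SE₁² + SE₂²) = √(0.0029322225 + 0.00011881) = 0.05524.
z* for 80% confidence is 1.282, so the margin of error is 1.282 × 0.05524 = 0.07082.
Point estimate p̂₁ − p̂₂ = 0.4720 − 0.1670 = 0.3050.
0.3050 ± 0.07082 → (0.234, 0.376).

(0.234, 0.376)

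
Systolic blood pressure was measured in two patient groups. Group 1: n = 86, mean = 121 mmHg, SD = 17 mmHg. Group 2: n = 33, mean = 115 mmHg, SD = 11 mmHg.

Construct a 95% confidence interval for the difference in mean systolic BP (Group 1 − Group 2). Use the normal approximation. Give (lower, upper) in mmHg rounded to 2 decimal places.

(0.80, 11.20)

Per-group SEs: s₁/√n₁ = 17/√86 = 1.8332, s₂/√n₂ = 11/√33 = 1.9149.
Unpooled SE of the difference: √(3.36062224 + 3.66684201) = 2.6509.
Margin of error = z* · SE = 1.960 × 2.6509 = 5.1958.
x̄₁ − x̄₂ = 121 − 115 = 6.0000.
CI: 6.0000 ± 5.1958 = (0.80, 11.20).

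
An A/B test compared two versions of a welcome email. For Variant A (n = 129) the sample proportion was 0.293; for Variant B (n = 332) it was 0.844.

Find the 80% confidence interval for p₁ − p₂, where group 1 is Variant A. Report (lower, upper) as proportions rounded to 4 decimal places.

SE₁ = √(p̂₁(1−p̂₁)/n₁) = √(0.2930·0.7070/129) = 0.04007; SE₂ = √(0.8440·0.1560/332) = 0.01991.
Independent samples: SE of the difference = √(SE₁² + SE₂²) = √(0.0016056049 + 0.0003964081) = 0.04474.
z* for 80% confidence is 1.282, so the margin of error is 1.282 × 0.04474 = 0.05736.
Point estimate p̂₁ − p̂₂ = 0.2930 − 0.8440 = -0.5510.
-0.5510 ± 0.05736 → (-0.6084, -0.4936).

(-0.6084, -0.4936)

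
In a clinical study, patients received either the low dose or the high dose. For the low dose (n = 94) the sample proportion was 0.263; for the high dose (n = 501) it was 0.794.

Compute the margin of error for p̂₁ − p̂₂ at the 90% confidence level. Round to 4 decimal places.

Each SE is √(p̂(1−p̂)/n): √(0.2630·0.7370/94) = 0.04541 and √(0.7940·0.2060/501) = 0.01807.
SE(p̂₁ − p̂₂) = √(SE₁² + SE₂²) = √(0.0020620681 + 0.0003265249) = 0.04887, since the two samples are independent.
At 90% confidence z* = 1.645; margin = 1.645 × 0.04887 = 0.08039.

0.0804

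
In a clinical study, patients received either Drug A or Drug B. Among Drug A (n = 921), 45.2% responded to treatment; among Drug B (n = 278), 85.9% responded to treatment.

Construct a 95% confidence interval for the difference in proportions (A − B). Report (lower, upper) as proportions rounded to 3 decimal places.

(-0.459, -0.355)

The two standard errors are √(0.4520×0.5480/921) = 0.01640 and √(0.8590×0.1410/278) = 0.02087.
Because the samples are independent, SE_diff = √(0.01640² + 0.02087²) = 0.02654.
Using z* = 1.960 for 95%, ME = 1.960 × 0.02654 = 0.05202.
p̂₁ − p̂₂ = -0.4070; interval -0.4070 ± 0.05202 gives (-0.459, -0.355).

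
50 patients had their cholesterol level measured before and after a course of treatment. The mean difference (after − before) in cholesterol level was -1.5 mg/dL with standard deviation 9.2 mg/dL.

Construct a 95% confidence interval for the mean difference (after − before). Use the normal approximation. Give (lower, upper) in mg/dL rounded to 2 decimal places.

This is a matched-pairs design, so SE = s_d/√n = 9.2/√50 = 1.3011.
Margin = 1.960 × 1.3011 = 2.5502; the interval is -1.5 ± 2.5502 = (-4.05, 1.05).

(-4.05, 1.05)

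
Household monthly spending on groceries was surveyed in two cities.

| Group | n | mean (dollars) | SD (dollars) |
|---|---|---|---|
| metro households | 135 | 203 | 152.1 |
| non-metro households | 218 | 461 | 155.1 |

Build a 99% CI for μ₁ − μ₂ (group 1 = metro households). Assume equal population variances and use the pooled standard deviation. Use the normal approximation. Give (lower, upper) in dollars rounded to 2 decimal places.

s_p = √[((n₁−1)s₁² + (n₂−1)s₂²)/(n₁+n₂−2)] = √[(134·152.1² + 217·155.1²)/351] = 153.9616.
SE = 153.9616·√(1/135 + 1/218) = 16.8618.
With z* = 2.576, margin = 2.576 × 16.8618 = 43.4360.
x̄₁ − x̄₂ = 203 − 461 = -258.0000; interval -258.0000 ± 43.4360 = (-301.44, -214.56).

(-301.44, -214.56)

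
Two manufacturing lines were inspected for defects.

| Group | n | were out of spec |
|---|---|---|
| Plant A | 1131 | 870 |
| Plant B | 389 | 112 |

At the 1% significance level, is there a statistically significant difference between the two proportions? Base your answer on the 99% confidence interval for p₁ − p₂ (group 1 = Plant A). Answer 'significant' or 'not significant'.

significant

p̂₁ = 870/1131 = 0.7692 and p̂₂ = 112/389 = 0.2879.
SE₁ = √(p̂₁(1−p̂₁)/n₁) = √(0.7692·0.2308/1131) = 0.01253; SE₂ = √(0.2879·0.7121/389) = 0.02296.
Independent samples: SE of the difference = √(SE₁² + SE₂²) = √(0.0001570009 + 0.0005271616) = 0.02616.
z* for 99% confidence is 2.576, so the margin of error is 2.576 × 0.02616 = 0.06739.
Point estimate p̂₁ − p̂₂ = 0.7692 − 0.2879 = 0.4813.
0.4813 ± 0.06739 → (0.41391, 0.54869).
The interval (0.41391, 0.54869) does not contain 0, so the difference is significant.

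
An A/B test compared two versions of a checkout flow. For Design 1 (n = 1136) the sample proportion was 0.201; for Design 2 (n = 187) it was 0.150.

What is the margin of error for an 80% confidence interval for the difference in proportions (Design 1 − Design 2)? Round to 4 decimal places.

The two standard errors are √(0.2010×0.7990/1136) = 0.01189 and √(0.1500×0.8500/187) = 0.02611.
Because the samples are independent, SE_diff = √(0.01189² + 0.02611²) = 0.02869.
Using z* = 1.282 for 80%, ME = 1.282 × 0.02869 = 0.03678.

0.0368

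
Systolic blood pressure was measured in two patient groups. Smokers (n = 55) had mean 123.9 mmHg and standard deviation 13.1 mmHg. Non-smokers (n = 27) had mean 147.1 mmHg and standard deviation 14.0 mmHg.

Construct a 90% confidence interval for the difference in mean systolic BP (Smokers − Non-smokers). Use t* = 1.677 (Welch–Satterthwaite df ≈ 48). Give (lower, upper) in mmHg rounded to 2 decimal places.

Per-group SEs: s₁/√n₁ = 13.1/√55 = 1.7664, s₂/√n₂ = 14.0/√27 = 2.6943.
Unpooled SE of the difference: √(3.12016896 + 7.25925249) = 3.2217.
Margin of error = t* · SE = 1.677 × 3.2217 = 5.4028.
x̄₁ − x̄₂ = 123.9 − 147.1 = -23.2000.
CI: -23.2000 ± 5.4028 = (-28.60, -17.80).

(-28.60, -17.80)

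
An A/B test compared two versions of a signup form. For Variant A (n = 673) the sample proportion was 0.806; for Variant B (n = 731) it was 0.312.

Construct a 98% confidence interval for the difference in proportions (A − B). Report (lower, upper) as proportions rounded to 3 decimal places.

(0.441, 0.547)

Each SE is √(p̂(1−p̂)/n): √(0.8060·0.1940/673) = 0.01524 and √(0.3120·0.6880/731) = 0.01714.
SE(p̂₁ − p̂₂) = √(SE₁² + SE₂²) = √(0.0002322576 + 0.0002937796) = 0.02294, since the two samples are independent.
At 98% confidence z* = 2.326; margin = 2.326 × 0.02294 = 0.05336.
The difference is 0.8060 − 0.3120 = 0.4940, so the interval is 0.4940 ± 0.05336 = (0.441, 0.547).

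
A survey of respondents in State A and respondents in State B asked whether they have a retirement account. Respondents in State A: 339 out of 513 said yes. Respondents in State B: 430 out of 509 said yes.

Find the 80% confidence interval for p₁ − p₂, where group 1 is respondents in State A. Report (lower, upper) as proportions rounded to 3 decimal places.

Sample proportions: 339/513 = 0.6608, 430/509 = 0.8448.
Each SE is √(p̂(1−p̂)/n): √(0.6608·0.3392/513) = 0.02090 and √(0.8448·0.1552/509) = 0.01605.
SE(p̂₁ − p̂₂) = √(SE₁² + SE₂²) = √(0.00043681 + 0.0002576025) = 0.02635, since the two samples are independent.
At 80% confidence z* = 1.282; margin = 1.282 × 0.02635 = 0.03378.
The difference is 0.6608 − 0.8448 = -0.1840, so the interval is -0.1840 ± 0.03378 = (-0.218, -0.150).

(-0.218, -0.150)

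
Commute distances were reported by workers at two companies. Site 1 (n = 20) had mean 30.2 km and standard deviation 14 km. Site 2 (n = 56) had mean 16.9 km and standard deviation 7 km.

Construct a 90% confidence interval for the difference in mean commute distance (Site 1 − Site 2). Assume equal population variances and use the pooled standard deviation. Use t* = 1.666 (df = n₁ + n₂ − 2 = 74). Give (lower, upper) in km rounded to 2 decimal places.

(9.26, 17.34)

Pooled variance s_p² = [19·14² + 55·7²] / (20+56−2) = 86.7432, so s_p = 9.3136.
SE_diff = s_p·√(1/n₁ + 1/n₂) = 9.3136·√(1/20 + 1/56) = 2.4261.
t* = 1.666; margin = 1.666 × 2.4261 = 4.0419.
Difference = 30.2 − 16.9 = 13.3000.
13.3000 ± 4.0419 → (9.26, 17.34).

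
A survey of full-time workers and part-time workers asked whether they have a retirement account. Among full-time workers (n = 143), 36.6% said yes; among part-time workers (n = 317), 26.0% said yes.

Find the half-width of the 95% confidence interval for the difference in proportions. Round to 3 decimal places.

Each SE is √(p̂(1−p̂)/n): √(0.3660·0.6340/143) = 0.04028 and √(0.2600·0.7400/317) = 0.02464.
SE(p̂₁ − p̂₂) = √(SE₁² + SE₂²) = √(0.0016224784 + 0.0006071296) = 0.04722, since the two samples are independent.
At 95% confidence z* = 1.960; margin = 1.960 × 0.04722 = 0.09255.

0.093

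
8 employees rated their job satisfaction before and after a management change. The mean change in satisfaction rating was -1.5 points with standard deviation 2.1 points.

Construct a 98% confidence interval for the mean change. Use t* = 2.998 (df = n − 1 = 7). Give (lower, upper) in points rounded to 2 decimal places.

(-3.73, 0.73)

This is a matched-pairs design, so SE = s_d/√n = 2.1/√8 = 0.7425.
Margin = 2.998 × 0.7425 = 2.2260; the interval is -1.5 ± 2.2260 = (-3.73, 0.73).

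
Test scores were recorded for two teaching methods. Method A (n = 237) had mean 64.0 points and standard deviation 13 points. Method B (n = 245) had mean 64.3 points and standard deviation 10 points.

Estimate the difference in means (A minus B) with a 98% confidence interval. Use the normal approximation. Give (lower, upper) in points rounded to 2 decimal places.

SE₁ = s₁/√n₁ = 13/√237 = 0.8444; SE₂ = 10/√245 = 0.6389.
Independent samples, unequal variances: SE_diff = √(SE₁² + SE₂²) = √(0.71301136 + 0.40819321) = 1.0589.
z* = 2.326, so margin of error = 2.326 × 1.0589 = 2.4630.
Difference in means = 64.0 − 64.3 = -0.3000.
-0.3000 ± 2.4630 → (-2.76, 2.16).

(-2.76, 2.16)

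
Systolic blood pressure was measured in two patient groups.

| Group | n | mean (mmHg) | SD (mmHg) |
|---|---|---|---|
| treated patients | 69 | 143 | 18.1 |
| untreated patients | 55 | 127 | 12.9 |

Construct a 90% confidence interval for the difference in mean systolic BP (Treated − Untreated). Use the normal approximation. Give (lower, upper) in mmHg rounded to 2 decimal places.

(11.41, 20.59)

SE₁ = s₁/√n₁ = 18.1/√69 = 2.1790; SE₂ = 12.9/√55 = 1.7394.
Independent samples, unequal variances: SE_diff = √(SE₁² + SE₂²) = √(4.748041 + 3.02551236) = 2.7881.
z* = 1.645, so margin of error = 1.645 × 2.7881 = 4.5864.
Difference in means = 143 − 127 = 16.0000.
16.0000 ± 4.5864 → (11.41, 20.59).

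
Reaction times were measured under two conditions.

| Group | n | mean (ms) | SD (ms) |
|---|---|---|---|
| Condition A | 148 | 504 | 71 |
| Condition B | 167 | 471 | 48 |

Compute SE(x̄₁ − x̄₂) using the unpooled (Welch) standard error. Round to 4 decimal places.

Standard errors of each mean: 71/√148 = 5.8362 and 48/√167 = 3.7144.
SE(x̄₁ − x̄₂) = √(5.8362² + 3.7144²) = 6.9179 for independent samples with unequal variances.

6.9179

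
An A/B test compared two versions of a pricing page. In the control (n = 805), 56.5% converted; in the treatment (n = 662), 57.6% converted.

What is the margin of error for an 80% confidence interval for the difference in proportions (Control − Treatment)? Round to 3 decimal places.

Each SE is √(p̂(1−p̂)/n): √(0.5650·0.4350/805) = 0.01747 and √(0.5760·0.4240/662) = 0.01921.
SE(p̂₁ − p̂₂) = √(SE₁² + SE₂²) = √(0.0003052009 + 0.0003690241) = 0.02597, since the two samples are independent.
At 80% confidence z* = 1.282; margin = 1.282 × 0.02597 = 0.03329.

0.033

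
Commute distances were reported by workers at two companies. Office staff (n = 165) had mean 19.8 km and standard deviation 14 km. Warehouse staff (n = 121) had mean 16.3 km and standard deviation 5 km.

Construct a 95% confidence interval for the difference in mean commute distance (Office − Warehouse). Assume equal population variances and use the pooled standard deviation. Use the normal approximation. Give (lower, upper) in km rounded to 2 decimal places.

(0.89, 6.11)

Pooled variance s_p² = [164·14² + 120·5²] / (165+121−2) = 123.7465, so s_p = 11.1241.
SE_diff = s_p·√(1/n₁ + 1/n₂) = 11.1241·√(1/165 + 1/121) = 1.3314.
z* = 1.960; margin = 1.960 × 1.3314 = 2.6095.
Difference = 19.8 − 16.3 = 3.5000.
3.5000 ± 2.6095 → (0.89, 6.11).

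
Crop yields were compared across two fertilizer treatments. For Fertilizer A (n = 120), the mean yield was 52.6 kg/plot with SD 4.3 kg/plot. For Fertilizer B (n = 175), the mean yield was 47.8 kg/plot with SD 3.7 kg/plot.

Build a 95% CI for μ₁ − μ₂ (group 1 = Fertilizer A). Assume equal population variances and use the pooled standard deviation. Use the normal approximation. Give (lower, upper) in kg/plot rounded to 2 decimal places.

s_p = √[((n₁−1)s₁² + (n₂−1)s₂²)/(n₁+n₂−2)] = √[(119·4.3² + 174·3.7²)/293] = 3.9547.
SE = 3.9547·√(1/120 + 1/175) = 0.4687.
With z* = 1.960, margin = 1.960 × 0.4687 = 0.9187.
x̄₁ − x̄₂ = 52.6 − 47.8 = 4.8000; interval 4.8000 ± 0.9187 = (3.88, 5.72).

(3.88, 5.72)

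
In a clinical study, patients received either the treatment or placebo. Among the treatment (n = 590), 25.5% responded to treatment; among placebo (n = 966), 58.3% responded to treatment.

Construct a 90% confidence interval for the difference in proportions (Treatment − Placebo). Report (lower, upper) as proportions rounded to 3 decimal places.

The two standard errors are √(0.2550×0.7450/590) = 0.01794 and √(0.5830×0.4170/966) = 0.01586.
Because the samples are independent, SE_diff = √(0.01794² + 0.01586²) = 0.02395.
Using z* = 1.645 for 90%, ME = 1.645 × 0.02395 = 0.03940.
p̂₁ − p̂₂ = -0.3280; interval -0.3280 ± 0.03940 gives (-0.367, -0.289).

(-0.367, -0.289)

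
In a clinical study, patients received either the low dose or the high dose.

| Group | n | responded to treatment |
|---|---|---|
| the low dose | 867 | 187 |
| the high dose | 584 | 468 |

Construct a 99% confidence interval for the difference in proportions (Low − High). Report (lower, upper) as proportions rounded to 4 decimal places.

(-0.6414, -0.5300)

First, p̂₁ = 187/867 = 0.2157; p̂₂ = 468/584 = 0.8014.
The two standard errors are √(0.2157×0.7843/867) = 0.01397 and √(0.8014×0.1986/584) = 0.01651.
Because the samples are independent, SE_diff = √(0.01397² + 0.01651²) = 0.02163.
Using z* = 2.576 for 99%, ME = 2.576 × 0.02163 = 0.05572.
p̂₁ − p̂₂ = -0.5857; interval -0.5857 ± 0.05572 gives (-0.6414, -0.5300).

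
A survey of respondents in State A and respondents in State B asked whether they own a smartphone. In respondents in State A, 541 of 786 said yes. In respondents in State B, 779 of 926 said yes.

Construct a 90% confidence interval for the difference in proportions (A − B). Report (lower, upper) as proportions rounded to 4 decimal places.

(-0.1866, -0.1194)

First, p̂₁ = 541/786 = 0.6883; p̂₂ = 779/926 = 0.8413.
The two standard errors are √(0.6883×0.3117/786) = 0.01652 and √(0.8413×0.1587/926) = 0.01201.
Because the samples are independent, SE_diff = √(0.01652² + 0.01201²) = 0.02042.
Using z* = 1.645 for 90%, ME = 1.645 × 0.02042 = 0.03359.
p̂₁ − p̂₂ = -0.1530; interval -0.1530 ± 0.03359 gives (-0.1866, -0.1194).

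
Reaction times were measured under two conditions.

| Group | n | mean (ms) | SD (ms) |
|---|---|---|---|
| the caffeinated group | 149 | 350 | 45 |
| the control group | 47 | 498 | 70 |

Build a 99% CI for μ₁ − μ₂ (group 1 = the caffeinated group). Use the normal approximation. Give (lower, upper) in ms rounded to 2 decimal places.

Standard errors of each mean: 45/√149 = 3.6865 and 70/√47 = 10.2105.
SE(x̄₁ − x̄₂) = √(3.6865² + 10.2105²) = 10.8556 for independent samples with unequal variances.
With z* = 2.576, the margin is 2.576 × 10.8556 = 27.9640.
x̄₁ − x̄₂ = 350 − 498 = -148.0000; the interval is -148.0000 ± 27.9640 = (-175.96, -120.04).

(-175.96, -120.04)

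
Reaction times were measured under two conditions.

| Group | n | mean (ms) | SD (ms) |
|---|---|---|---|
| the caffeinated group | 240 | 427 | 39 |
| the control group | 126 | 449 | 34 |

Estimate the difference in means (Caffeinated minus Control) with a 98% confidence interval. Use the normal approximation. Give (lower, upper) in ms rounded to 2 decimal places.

(-31.16, -12.84)

Per-group SEs: s₁/√n₁ = 39/√240 = 2.5174, s₂/√n₂ = 34/√126 = 3.0290.
Unpooled SE of the difference: √(6.33730276 + 9.174841) = 3.9385.
Margin of error = z* · SE = 2.326 × 3.9385 = 9.1610.
x̄₁ − x̄₂ = 427 − 449 = -22.0000.
CI: -22.0000 ± 9.1610 = (-31.16, -12.84).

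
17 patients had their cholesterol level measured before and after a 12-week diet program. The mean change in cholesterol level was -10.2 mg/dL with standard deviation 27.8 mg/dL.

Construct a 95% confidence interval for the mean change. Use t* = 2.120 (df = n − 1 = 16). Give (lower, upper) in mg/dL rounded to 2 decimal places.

(-24.49, 4.09)

Paired design: SE = s_d/√n = 27.8/√17 = 6.7425.
t* = 2.120; margin of error = 2.120 × 6.7425 = 14.2941.
-10.2 ± 14.2941 → (-24.49, 4.09).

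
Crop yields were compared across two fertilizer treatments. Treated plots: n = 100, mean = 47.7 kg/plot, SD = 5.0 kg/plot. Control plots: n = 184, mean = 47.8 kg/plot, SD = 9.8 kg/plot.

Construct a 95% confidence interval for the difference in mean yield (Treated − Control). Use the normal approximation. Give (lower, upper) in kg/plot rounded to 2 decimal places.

Per-group SEs: s₁/√n₁ = 5.0/√100 = 0.5000, s₂/√n₂ = 9.8/√184 = 0.7225.
Unpooled SE of the difference: √(0.25 + 0.52200625) = 0.8786.
Margin of error = z* · SE = 1.960 × 0.8786 = 1.7221.
x̄₁ − x̄₂ = 47.7 − 47.8 = -0.1000.
CI: -0.1000 ± 1.7221 = (-1.82, 1.62).

(-1.82, 1.62)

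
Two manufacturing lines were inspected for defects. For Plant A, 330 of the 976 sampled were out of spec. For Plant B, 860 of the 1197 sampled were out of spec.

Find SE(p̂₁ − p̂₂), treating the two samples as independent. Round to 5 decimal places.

0.01996

Sample proportions: 330/976 = 0.3381, 860/1197 = 0.7185.
Each SE is √(p̂(1−p̂)/n): √(0.3381·0.6619/976) = 0.01514 and √(0.7185·0.2815/1197) = 0.01300.
SE(p̂₁ − p̂₂) = √(SE₁² + SE₂²) = √(0.0002292196 + 0.000169) = 0.01996, since the two samples are independent.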